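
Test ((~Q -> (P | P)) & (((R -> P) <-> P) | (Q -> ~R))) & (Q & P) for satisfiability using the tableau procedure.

Initial set: {T (((~Q -> (P | P)) & (((R -> P) <-> P) | (Q -> ~R))) & (Q & P))}.
T (((~Q -> (P | P)) & (((R -> P) <-> P) | (Q -> ~R))) & (Q & P)): α-rule — add T ((~Q -> (P | P)) & (((R -> P) <-> P) | (Q -> ~R))), T (Q & P).
T ((~Q -> (P | P)) & (((R -> P) <-> P) | (Q -> ~R))): α-rule — add T (~Q -> (P | P)), T (((R -> P) <-> P) | (Q -> ~R)).
T (Q & P): α-rule — add T Q, T P.
T (~Q -> (P | P)): β-rule — branch into F ~Q  //  T (P | P).
  branch 1 (add F ~Q):
    T (((R -> P) <-> P) | (Q -> ~R)): β-rule — branch into T ((R -> P) <-> P)  //  T (Q -> ~R).
      branch 1.1 (add T ((R -> P) <-> P)):
        T ((R -> P) <-> P): β-rule — branch into T (R -> P), T P  //  F (R -> P), F P.
          branch 1.1.1 (add T (R -> P), T P):
            T (R -> P): β-rule — branch into F R  //  T P.
              branch 1.1.1.1 (add F R):
                ○ open, literals {P=true, Q=true, R=false}.
              branch 1.1.1.2 (add T P):
                ○ open, literals {P=true, Q=true}.
          branch 1.1.2 (add F (R -> P), F P):
            × closes — contains both P and ~P.
      branch 1.2 (add T (Q -> ~R)):
        T (Q -> ~R): β-rule — branch into F Q  //  T ~R.
          branch 1.2.1 (add F Q):
            × closes — contains both Q and ~Q.
          branch 1.2.2 (add T ~R):
            ○ open, literals {P=true, Q=true, R=false}.
  branch 2 (add T (P | P)):
    T (((R -> P) <-> P) | (Q -> ~R)): β-rule — branch into T ((R -> P) <-> P)  //  T (Q -> ~R).
      branch 2.1 (add T ((R -> P) <-> P)):
        T (P | P): β-rule — branch into T P  //  T P.
          branch 2.1.1 (add T P):
            T ((R -> P) <-> P): β-rule — branch into T (R -> P), T P  //  F (R -> P), F P.
              branch 2.1.1.1 (add T (R -> P), T P):
                T (R -> P): β-rule — branch into F R  //  T P.
                  branch 2.1.1.1.1 (add F R):
                    ○ open, literals {P=true, Q=true, R=false}.
                  branch 2.1.1.1.2 (add T P):
                    ○ open, literals {P=true, Q=true}.
              branch 2.1.1.2 (add F (R -> P), F P):
                × closes — contains both P and ~P.
          branch 2.1.2 (add T P):
            T ((R -> P) <-> P): β-rule — branch into T (R -> P), T P  //  F (R -> P), F P.
              branch 2.1.2.1 (add T (R -> P), T P):
                T (R -> P): β-rule — branch into F R  //  T P.
                  branch 2.1.2.1.1 (add F R):
                    ○ open, literals {P=true, Q=true, R=false}.
                  branch 2.1.2.1.2 (add T P):
                    ○ open, literals {P=true, Q=true}.
              branch 2.1.2.2 (add F (R -> P), F P):
                × closes — contains both P and ~P.
      branch 2.2 (add T (Q -> ~R)):
        T (P | P): β-rule — branch into T P  //  T P.
          branch 2.2.1 (add T P):
            T (Q -> ~R): β-rule — branch into F Q  //  T ~R.
              branch 2.2.1.1 (add F Q):
                × closes — contains both Q and ~Q.
              branch 2.2.1.2 (add T ~R):
                ○ open, literals {P=true, Q=true, R=false}.
          branch 2.2.2 (add T P):
            T (Q -> ~R): β-rule — branch into F Q  //  T ~R.
              branch 2.2.2.1 (add F Q):
                × closes — contains both Q and ~Q.
              branch 2.2.2.2 (add T ~R):
                ○ open, literals {P=true, Q=true, R=false}.
6 branches closed, 9 open.
An open branch gives a satisfying assignment: P=true, Q=true, R=false.

Satisfiable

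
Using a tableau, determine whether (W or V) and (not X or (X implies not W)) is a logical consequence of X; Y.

Initial set: {T X; T Y; F ((W or V) and (not X or (X implies not W)))}.
F ((W or V) and (not X or (X implies not W))): β-rule — branch into F (W or V)  //  F (not X or (X implies not W)).
  branch 1 (add F (W or V)):
    F (W or V): α-rule — add F W, F V.
    ○ open, literals {V=F, W=F, X=T, Y=T}.
  branch 2 (add F (not X or (X implies not W))):
    F (not X or (X implies not W)): α-rule — add F not X, F (X implies not W).
    F (X implies not W): α-rule — add T X, F not W.
    ○ open, literals {W=T, X=T, Y=T}.
0 branches closed, 2 open.
An open branch gives a countermodel: V=F, W=F, X=T, Y=T (unmentioned atoms arbitrary); the premises hold there but the conclusion fails.

No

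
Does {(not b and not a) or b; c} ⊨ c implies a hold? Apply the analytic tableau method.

No

Initial set: {((not b and not a) or b); c; not (c implies a)}.
not (c implies a): α-rule — add c, not a.
((not b and not a) or b): β-rule — branch into (not b and not a)  //  b.
  branch 1 (add (not b and not a)):
    (not b and not a): α-rule — add not b, not a.
    ○ open, literals {a=0, b=0, c=1}.
  branch 2 (add b):
    ○ open, literals {a=0, b=1, c=1}.
0 branches closed, 2 open.
An open branch gives a countermodel: a=0, b=0, c=1 (unmentioned atoms arbitrary); the premises hold there but the conclusion fails.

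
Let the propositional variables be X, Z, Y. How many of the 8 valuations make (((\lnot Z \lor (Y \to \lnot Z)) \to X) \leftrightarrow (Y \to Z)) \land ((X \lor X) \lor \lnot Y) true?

3

Initial set: {((((\lnot Z \lor (Y \to \lnot Z)) \to X) \leftrightarrow (Y \to Z)) \land ((X \lor X) \lor \lnot Y))}.
((((\lnot Z \lor (Y \to \lnot Z)) \to X) \leftrightarrow (Y \to Z)) \land ((X \lor X) \lor \lnot Y)): α-rule — add (((\lnot Z \lor (Y \to \lnot Z)) \to X) \leftrightarrow (Y \to Z)), ((X \lor X) \lor \lnot Y).
(((\lnot Z \lor (Y \to \lnot Z)) \to X) \leftrightarrow (Y \to Z)): β-rule — branch into ((\lnot Z \lor (Y \to \lnot Z)) \to X), (Y \to Z)  //  \lnot ((\lnot Z \lor (Y \to \lnot Z)) \to X), \lnot (Y \to Z).
  branch 1 (add ((\lnot Z \lor (Y \to \lnot Z)) \to X), (Y \to Z)):
    ((X \lor X) \lor \lnot Y): β-rule — branch into (X \lor X)  //  \lnot Y.
      branch 1.1 (add (X \lor X)):
        ((\lnot Z \lor (Y \to \lnot Z)) \to X): β-rule — branch into \lnot (\lnot Z \lor (Y \to \lnot Z))  //  X.
          branch 1.1.1 (add \lnot (\lnot Z \lor (Y \to \lnot Z))):
            \lnot (\lnot Z \lor (Y \to \lnot Z)): α-rule — add \lnot \lnot Z, \lnot (Y \to \lnot Z).
            \lnot (Y \to \lnot Z): α-rule — add Y, \lnot \lnot Z.
            (Y \to Z): β-rule — branch into \lnot Y  //  Z.
              branch 1.1.1.1 (add \lnot Y):
                × closes — contains both Y and \lnot Y.
              branch 1.1.1.2 (add Z):
                (X \lor X): β-rule — branch into X  //  X.
                  branch 1.1.1.2.1 (add X):
                    ○ open, literals {X=T, Y=T, Z=T}.
                  branch 1.1.1.2.2 (add X):
                    ○ open, literals {X=T, Y=T, Z=T}.
          branch 1.1.2 (add X):
            (Y \to Z): β-rule — branch into \lnot Y  //  Z.
              branch 1.1.2.1 (add \lnot Y):
                (X \lor X): β-rule — branch into X  //  X.
                  branch 1.1.2.1.1 (add X):
                    ○ open, literals {X=T, Y=F}.
                  branch 1.1.2.1.2 (add X):
                    ○ open, literals {X=T, Y=F}.
              branch 1.1.2.2 (add Z):
                (X \lor X): β-rule — branch into X  //  X.
                  branch 1.1.2.2.1 (add X):
                    ○ open, literals {X=T, Z=T}.
                  branch 1.1.2.2.2 (add X):
                    ○ open, literals {X=T, Z=T}.
      branch 1.2 (add \lnot Y):
        ((\lnot Z \lor (Y \to \lnot Z)) \to X): β-rule — branch into \lnot (\lnot Z \lor (Y \to \lnot Z))  //  X.
          branch 1.2.1 (add \lnot (\lnot Z \lor (Y \to \lnot Z))):
            \lnot (\lnot Z \lor (Y \to \lnot Z)): α-rule — add \lnot \lnot Z, \lnot (Y \to \lnot Z).
            \lnot (Y \to \lnot Z): α-rule — add Y, \lnot \lnot Z.
            × closes — contains both Y and \lnot Y.
          branch 1.2.2 (add X):
            (Y \to Z): β-rule — branch into \lnot Y  //  Z.
              branch 1.2.2.1 (add \lnot Y):
                ○ open, literals {X=T, Y=F}.
              branch 1.2.2.2 (add Z):
                ○ open, literals {X=T, Y=F, Z=T}.
  branch 2 (add \lnot ((\lnot Z \lor (Y \to \lnot Z)) \to X), \lnot (Y \to Z)):
    \lnot ((\lnot Z \lor (Y \to \lnot Z)) \to X): α-rule — add (\lnot Z \lor (Y \to \lnot Z)), \lnot X.
    \lnot (Y \to Z): α-rule — add Y, \lnot Z.
    ((X \lor X) \lor \lnot Y): β-rule — branch into (X \lor X)  //  \lnot Y.
      branch 2.1 (add (X \lor X)):
        (\lnot Z \lor (Y \to \lnot Z)): β-rule — branch into \lnot Z  //  (Y \to \lnot Z).
          branch 2.1.1 (add \lnot Z):
            (X \lor X): β-rule — branch into X  //  X.
              branch 2.1.1.1 (add X):
                × closes — contains both X and \lnot X.
              branch 2.1.1.2 (add X):
                × closes — contains both X and \lnot X.
          branch 2.1.2 (add (Y \to \lnot Z)):
            (X \lor X): β-rule — branch into X  //  X.
              branch 2.1.2.1 (add X):
                × closes — contains both X and \lnot X.
              branch 2.1.2.2 (add X):
                × closes — contains both X and \lnot X.
      branch 2.2 (add \lnot Y):
        × closes — contains both Y and \lnot Y.
7 branches closed, 8 open.
Each open branch fixes some atoms; the unmentioned ones are free. Counting distinct full assignments: branch {X=T, Y=T, Z=T} (none free) contributes 1 new; branch {X=T, Y=T, Z=T} (none free) contributes 0 new; branch {X=T, Y=F} (Z) contributes 2 new; branch {X=T, Y=F} (Z) contributes 0 new; branch {X=T, Z=T} (Y) contributes 0 new; branch {X=T, Z=T} (Y) contributes 0 new; branch {X=T, Y=F} (Z) contributes 0 new; branch {X=T, Y=F, Z=T} (none free) contributes 0 new. Total: 3.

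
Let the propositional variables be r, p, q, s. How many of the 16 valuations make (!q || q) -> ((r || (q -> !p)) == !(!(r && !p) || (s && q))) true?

Initial set: {((!q || q) -> ((r || (q -> !p)) == !(!(r && !p) || (s && q))))}.
((!q || q) -> ((r || (q -> !p)) == !(!(r && !p) || (s && q)))): β-rule — branch into !(!q || q)  //  ((r || (q -> !p)) == !(!(r && !p) || (s && q))).
  branch 1 (add !(!q || q)):
    !(!q || q): α-rule — add !!q, !q.
    × closes — contains both q and !q.
  branch 2 (add ((r || (q -> !p)) == !(!(r && !p) || (s && q)))):
    ((r || (q -> !p)) == !(!(r && !p) || (s && q))): β-rule — branch into (r || (q -> !p)), !(!(r && !p) || (s && q))  //  !(r || (q -> !p)), !!(!(r && !p) || (s && q)).
      branch 2.1 (add (r || (q -> !p)), !(!(r && !p) || (s && q))):
        !(!(r && !p) || (s && q)): α-rule — add !!(r && !p), !(s && q).
        !!(r && !p): α-rule — add r, !p.
        (r || (q -> !p)): β-rule — branch into r  //  (q -> !p).
          branch 2.1.1 (add r):
            !(s && q): β-rule — branch into !s  //  !q.
              branch 2.1.1.1 (add !s):
                ○ open, literals {p=F, r=T, s=F}.
              branch 2.1.1.2 (add !q):
                ○ open, literals {p=F, q=F, r=T}.
          branch 2.1.2 (add (q -> !p)):
            !(s && q): β-rule — branch into !s  //  !q.
              branch 2.1.2.1 (add !s):
                (q -> !p): β-rule — branch into !q  //  !p.
                  branch 2.1.2.1.1 (add !q):
                    ○ open, literals {p=F, q=F, r=T, s=F}.
                  branch 2.1.2.1.2 (add !p):
                    ○ open, literals {p=F, r=T, s=F}.
              branch 2.1.2.2 (add !q):
                (q -> !p): β-rule — branch into !q  //  !p.
                  branch 2.1.2.2.1 (add !q):
                    ○ open, literals {p=F, q=F, r=T}.
                  branch 2.1.2.2.2 (add !p):
                    ○ open, literals {p=F, q=F, r=T}.
      branch 2.2 (add !(r || (q -> !p)), !!(!(r && !p) || (s && q))):
        !(r || (q -> !p)): α-rule — add !r, !(q -> !p).
        !(q -> !p): α-rule — add q, !!p.
        !!(!(r && !p) || (s && q)): β-rule — branch into !(r && !p)  //  (s && q).
          branch 2.2.1 (add !(r && !p)):
            !(r && !p): β-rule — branch into !r  //  !!p.
              branch 2.2.1.1 (add !r):
                ○ open, literals {p=T, q=T, r=F}.
              branch 2.2.1.2 (add !!p):
                ○ open, literals {p=T, q=T, r=F}.
          branch 2.2.2 (add (s && q)):
            (s && q): α-rule — add s, q.
            ○ open, literals {p=T, q=T, r=F, s=T}.
1 branch closed, 9 open.
Each open branch fixes some atoms; the unmentioned ones are free. Counting distinct full assignments: branch {p=F, r=T, s=F} (q) contributes 2 new; branch {p=F, q=F, r=T} (s) contributes 1 new; branch {p=F, q=F, r=T, s=F} (none free) contributes 0 new; branch {p=F, r=T, s=F} (q) contributes 0 new; branch {p=F, q=F, r=T} (s) contributes 0 new; branch {p=F, q=F, r=T} (s) contributes 0 new; branch {p=T, q=T, r=F} (s) contributes 2 new; branch {p=T, q=T, r=F} (s) contributes 0 new; branch {p=T, q=T, r=F, s=T} (none free) contributes 0 new. Total: 5.

5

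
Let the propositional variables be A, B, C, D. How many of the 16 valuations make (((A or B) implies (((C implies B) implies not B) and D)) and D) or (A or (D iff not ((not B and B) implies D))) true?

14

Initial set: {((((A or B) implies (((C implies B) implies not B) and D)) and D) or (A or (D iff not ((not B and B) implies D))))}.
((((A or B) implies (((C implies B) implies not B) and D)) and D) or (A or (D iff not ((not B and B) implies D)))): β-rule — branch into (((A or B) implies (((C implies B) implies not B) and D)) and D)  //  (A or (D iff not ((not B and B) implies D))).
  branch 1 (add (((A or B) implies (((C implies B) implies not B) and D)) and D)):
    (((A or B) implies (((C implies B) implies not B) and D)) and D): α-rule — add ((A or B) implies (((C implies B) implies not B) and D)), D.
    ((A or B) implies (((C implies B) implies not B) and D)): β-rule — branch into not (A or B)  //  (((C implies B) implies not B) and D).
      branch 1.1 (add not (A or B)):
        not (A or B): α-rule — add not A, not B.
        ○ open, literals {A=false, B=false, D=true}.
      branch 1.2 (add (((C implies B) implies not B) and D)):
        (((C implies B) implies not B) and D): α-rule — add ((C implies B) implies not B), D.
        ((C implies B) implies not B): β-rule — branch into not (C implies B)  //  not B.
          branch 1.2.1 (add not (C implies B)):
            not (C implies B): α-rule — add C, not B.
            ○ open, literals {B=false, C=true, D=true}.
          branch 1.2.2 (add not B):
            ○ open, literals {B=false, D=true}.
  branch 2 (add (A or (D iff not ((not B and B) implies D)))):
    (A or (D iff not ((not B and B) implies D))): β-rule — branch into A  //  (D iff not ((not B and B) implies D)).
      branch 2.1 (add A):
        ○ open, literals {A=true}.
      branch 2.2 (add (D iff not ((not B and B) implies D))):
        (D iff not ((not B and B) implies D)): β-rule — branch into D, not ((not B and B) implies D)  //  not D, not not ((not B and B) implies D).
          branch 2.2.1 (add D, not ((not B and B) implies D)):
            not ((not B and B) implies D): α-rule — add (not B and B), not D.
            × closes — contains both D and not D.
          branch 2.2.2 (add not D, not not ((not B and B) implies D)):
            not not ((not B and B) implies D): β-rule — branch into not (not B and B)  //  D.
              branch 2.2.2.1 (add not (not B and B)):
                not (not B and B): β-rule — branch into not not B  //  not B.
                  branch 2.2.2.1.1 (add not not B):
                    ○ open, literals {B=true, D=false}.
                  branch 2.2.2.1.2 (add not B):
                    ○ open, literals {B=false, D=false}.
              branch 2.2.2.2 (add D):
                × closes — contains both D and not D.
2 branches closed, 6 open.
Each open branch fixes some atoms; the unmentioned ones are free. Counting distinct full assignments: branch {A=false, B=false, D=true} (C) contributes 2 new; branch {B=false, C=true, D=true} (A) contributes 1 new; branch {B=false, D=true} (A, C) contributes 1 new; branch {A=true} (B, C, D) contributes 6 new; branch {B=true, D=false} (A, C) contributes 2 new; branch {B=false, D=false} (A, C) contributes 2 new. Total: 14.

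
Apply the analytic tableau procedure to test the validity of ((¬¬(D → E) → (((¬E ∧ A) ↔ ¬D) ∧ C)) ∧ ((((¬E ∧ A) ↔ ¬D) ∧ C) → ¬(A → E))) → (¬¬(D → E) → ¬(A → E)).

Assume the negation and expand:
Initial set: {¬(((¬¬(D → E) → (((¬E ∧ A) ↔ ¬D) ∧ C)) ∧ ((((¬E ∧ A) ↔ ¬D) ∧ C) → ¬(A → E))) → (¬¬(D → E) → ¬(A → E)))}.
¬(((¬¬(D → E) → (((¬E ∧ A) ↔ ¬D) ∧ C)) ∧ ((((¬E ∧ A) ↔ ¬D) ∧ C) → ¬(A → E))) → (¬¬(D → E) → ¬(A → E))): α-rule — add ((¬¬(D → E) → (((¬E ∧ A) ↔ ¬D) ∧ C)) ∧ ((((¬E ∧ A) ↔ ¬D) ∧ C) → ¬(A → E))), ¬(¬¬(D → E) → ¬(A → E)).
((¬¬(D → E) → (((¬E ∧ A) ↔ ¬D) ∧ C)) ∧ ((((¬E ∧ A) ↔ ¬D) ∧ C) → ¬(A → E))): α-rule — add (¬¬(D → E) → (((¬E ∧ A) ↔ ¬D) ∧ C)), ((((¬E ∧ A) ↔ ¬D) ∧ C) → ¬(A → E)).
¬(¬¬(D → E) → ¬(A → E)): α-rule — add ¬¬(D → E), ¬¬(A → E).
¬¬(D → E): drop double negation, giving (D → E).
(¬¬(D → E) → (((¬E ∧ A) ↔ ¬D) ∧ C)): β-rule — branch into ¬¬¬(D → E)  //  (((¬E ∧ A) ↔ ¬D) ∧ C).
  branch 1 (add ¬¬¬(D → E)):
    ¬¬¬(D → E): drop double negation, giving ¬(D → E).
    ¬(D → E): α-rule — add D, ¬E.
    ((((¬E ∧ A) ↔ ¬D) ∧ C) → ¬(A → E)): β-rule — branch into ¬(((¬E ∧ A) ↔ ¬D) ∧ C)  //  ¬(A → E).
      branch 1.1 (add ¬(((¬E ∧ A) ↔ ¬D) ∧ C)):
        ¬¬(A → E): β-rule — branch into ¬A  //  E.
          branch 1.1.1 (add ¬A):
            (D → E): β-rule — branch into ¬D  //  E.
              branch 1.1.1.1 (add ¬D):
                × closes — contains both D and ¬D.
              branch 1.1.1.2 (add E):
                × closes — contains both E and ¬E.
          branch 1.1.2 (add E):
            × closes — contains both E and ¬E.
      branch 1.2 (add ¬(A → E)):
        ¬(A → E): α-rule — add A, ¬E.
        ¬¬(A → E): β-rule — branch into ¬A  //  E.
          branch 1.2.1 (add ¬A):
            × closes — contains both A and ¬A.
          branch 1.2.2 (add E):
            × closes — contains both E and ¬E.
  branch 2 (add (((¬E ∧ A) ↔ ¬D) ∧ C)):
    (((¬E ∧ A) ↔ ¬D) ∧ C): α-rule — add ((¬E ∧ A) ↔ ¬D), C.
    ((((¬E ∧ A) ↔ ¬D) ∧ C) → ¬(A → E)): β-rule — branch into ¬(((¬E ∧ A) ↔ ¬D) ∧ C)  //  ¬(A → E).
      branch 2.1 (add ¬(((¬E ∧ A) ↔ ¬D) ∧ C)):
        ¬¬(A → E): β-rule — branch into ¬A  //  E.
          branch 2.1.1 (add ¬A):
            (D → E): β-rule — branch into ¬D  //  E.
              branch 2.1.1.1 (add ¬D):
                ((¬E ∧ A) ↔ ¬D): β-rule — branch into (¬E ∧ A), ¬D  //  ¬(¬E ∧ A), ¬¬D.
                  branch 2.1.1.1.1 (add (¬E ∧ A), ¬D):
                    (¬E ∧ A): α-rule — add ¬E, A.
                    × closes — contains both A and ¬A.
                  branch 2.1.1.1.2 (add ¬(¬E ∧ A), ¬¬D):
                    × closes — contains both D and ¬D.
              branch 2.1.1.2 (add E):
                ((¬E ∧ A) ↔ ¬D): β-rule — branch into (¬E ∧ A), ¬D  //  ¬(¬E ∧ A), ¬¬D.
                  branch 2.1.1.2.1 (add (¬E ∧ A), ¬D):
                    (¬E ∧ A): α-rule — add ¬E, A.
                    × closes — contains both E and ¬E.
                  branch 2.1.1.2.2 (add ¬(¬E ∧ A), ¬¬D):
                    ¬(((¬E ∧ A) ↔ ¬D) ∧ C): β-rule — branch into ¬((¬E ∧ A) ↔ ¬D)  //  ¬C.
                      branch 2.1.1.2.2.1 (add ¬((¬E ∧ A) ↔ ¬D)):
                        ¬(¬E ∧ A): β-rule — branch into ¬¬E  //  ¬A.
                          branch 2.1.1.2.2.1.1 (add ¬¬E):
                            ¬((¬E ∧ A) ↔ ¬D): β-rule — branch into (¬E ∧ A), ¬¬D  //  ¬(¬E ∧ A), ¬D.
                              branch 2.1.1.2.2.1.1.1 (add (¬E ∧ A), ¬¬D):
                                (¬E ∧ A): α-rule — add ¬E, A.
                                × closes — contains both E and ¬E.
                              branch 2.1.1.2.2.1.1.2 (add ¬(¬E ∧ A), ¬D):
                                × closes — contains both D and ¬D.
                          branch 2.1.1.2.2.1.2 (add ¬A):
                            ¬((¬E ∧ A) ↔ ¬D): β-rule — branch into (¬E ∧ A), ¬¬D  //  ¬(¬E ∧ A), ¬D.
                              branch 2.1.1.2.2.1.2.1 (add (¬E ∧ A), ¬¬D):
                                (¬E ∧ A): α-rule — add ¬E, A.
                                × closes — contains both E and ¬E.
                              branch 2.1.1.2.2.1.2.2 (add ¬(¬E ∧ A), ¬D):
                                × closes — contains both D and ¬D.
                      branch 2.1.1.2.2.2 (add ¬C):
                        × closes — contains both C and ¬C.
          branch 2.1.2 (add E):
            (D → E): β-rule — branch into ¬D  //  E.
              branch 2.1.2.1 (add ¬D):
                ((¬E ∧ A) ↔ ¬D): β-rule — branch into (¬E ∧ A), ¬D  //  ¬(¬E ∧ A), ¬¬D.
                  branch 2.1.2.1.1 (add (¬E ∧ A), ¬D):
                    (¬E ∧ A): α-rule — add ¬E, A.
                    × closes — contains both E and ¬E.
                  branch 2.1.2.1.2 (add ¬(¬E ∧ A), ¬¬D):
                    × closes — contains both D and ¬D.
              branch 2.1.2.2 (add E):
                ((¬E ∧ A) ↔ ¬D): β-rule — branch into (¬E ∧ A), ¬D  //  ¬(¬E ∧ A), ¬¬D.
                  branch 2.1.2.2.1 (add (¬E ∧ A), ¬D):
                    (¬E ∧ A): α-rule — add ¬E, A.
                    × closes — contains both E and ¬E.
                  branch 2.1.2.2.2 (add ¬(¬E ∧ A), ¬¬D):
                    ¬(((¬E ∧ A) ↔ ¬D) ∧ C): β-rule — branch into ¬((¬E ∧ A) ↔ ¬D)  //  ¬C.
                      branch 2.1.2.2.2.1 (add ¬((¬E ∧ A) ↔ ¬D)):
                        ¬(¬E ∧ A): β-rule — branch into ¬¬E  //  ¬A.
                          branch 2.1.2.2.2.1.1 (add ¬¬E):
                            ¬((¬E ∧ A) ↔ ¬D): β-rule — branch into (¬E ∧ A), ¬¬D  //  ¬(¬E ∧ A), ¬D.
                              branch 2.1.2.2.2.1.1.1 (add (¬E ∧ A), ¬¬D):
                                (¬E ∧ A): α-rule — add ¬E, A.
                                × closes — contains both E and ¬E.
                              branch 2.1.2.2.2.1.1.2 (add ¬(¬E ∧ A), ¬D):
                                × closes — contains both D and ¬D.
                          branch 2.1.2.2.2.1.2 (add ¬A):
                            ¬((¬E ∧ A) ↔ ¬D): β-rule — branch into (¬E ∧ A), ¬¬D  //  ¬(¬E ∧ A), ¬D.
                              branch 2.1.2.2.2.1.2.1 (add (¬E ∧ A), ¬¬D):
                                (¬E ∧ A): α-rule — add ¬E, A.
                                × closes — contains both E and ¬E.
                              branch 2.1.2.2.2.1.2.2 (add ¬(¬E ∧ A), ¬D):
                                × closes — contains both D and ¬D.
                      branch 2.1.2.2.2.2 (add ¬C):
                        × closes — contains both C and ¬C.
      branch 2.2 (add ¬(A → E)):
        ¬(A → E): α-rule — add A, ¬E.
        ¬¬(A → E): β-rule — branch into ¬A  //  E.
          branch 2.2.1 (add ¬A):
            × closes — contains both A and ¬A.
          branch 2.2.2 (add E):
            × closes — contains both E and ¬E.
All 23 branches close.
Every branch closed, so the negation is unsatisfiable and the formula is valid.

Valid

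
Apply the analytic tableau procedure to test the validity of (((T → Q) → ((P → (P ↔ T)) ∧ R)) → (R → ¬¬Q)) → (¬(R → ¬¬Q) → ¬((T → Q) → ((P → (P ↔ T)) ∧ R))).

Assume the negation and expand:
Initial set: {F ((((T → Q) → ((P → (P ↔ T)) ∧ R)) → (R → ¬¬Q)) → (¬(R → ¬¬Q) → ¬((T → Q) → ((P → (P ↔ T)) ∧ R))))}.
F ((((T → Q) → ((P → (P ↔ T)) ∧ R)) → (R → ¬¬Q)) → (¬(R → ¬¬Q) → ¬((T → Q) → ((P → (P ↔ T)) ∧ R)))): α-rule — add T (((T → Q) → ((P → (P ↔ T)) ∧ R)) → (R → ¬¬Q)), F (¬(R → ¬¬Q) → ¬((T → Q) → ((P → (P ↔ T)) ∧ R))).
F (¬(R → ¬¬Q) → ¬((T → Q) → ((P → (P ↔ T)) ∧ R))): α-rule — add T ¬(R → ¬¬Q), F ¬((T → Q) → ((P → (P ↔ T)) ∧ R)).
T ¬(R → ¬¬Q): α-rule — add T R, F ¬¬Q.
F ¬¬Q: drop double negation, giving F Q.
T (((T → Q) → ((P → (P ↔ T)) ∧ R)) → (R → ¬¬Q)): β-rule — branch into F ((T → Q) → ((P → (P ↔ T)) ∧ R))  //  T (R → ¬¬Q).
  branch 1 (add F ((T → Q) → ((P → (P ↔ T)) ∧ R))):
    F ((T → Q) → ((P → (P ↔ T)) ∧ R)): α-rule — add T (T → Q), F ((P → (P ↔ T)) ∧ R).
    F ¬((T → Q) → ((P → (P ↔ T)) ∧ R)): β-rule — branch into F (T → Q)  //  T ((P → (P ↔ T)) ∧ R).
      branch 1.1 (add F (T → Q)):
        F (T → Q): α-rule — add T T, F Q.
        T (T → Q): β-rule — branch into F T  //  T Q.
          branch 1.1.1 (add F T):
            × closes — contains both T and ¬T.
          branch 1.1.2 (add T Q):
            × closes — contains both Q and ¬Q.
      branch 1.2 (add T ((P → (P ↔ T)) ∧ R)):
        T ((P → (P ↔ T)) ∧ R): α-rule — add T (P → (P ↔ T)), T R.
        T (T → Q): β-rule — branch into F T  //  T Q.
          branch 1.2.1 (add F T):
            F ((P → (P ↔ T)) ∧ R): β-rule — branch into F (P → (P ↔ T))  //  F R.
              branch 1.2.1.1 (add F (P → (P ↔ T))):
                F (P → (P ↔ T)): α-rule — add T P, F (P ↔ T).
                T (P → (P ↔ T)): β-rule — branch into F P  //  T (P ↔ T).
                  branch 1.2.1.1.1 (add F P):
                    × closes — contains both P and ¬P.
                  branch 1.2.1.1.2 (add T (P ↔ T)):
                    F (P ↔ T): β-rule — branch into T P, F T  //  F P, T T.
                      branch 1.2.1.1.2.1 (add T P, F T):
                        T (P ↔ T): β-rule — branch into T P, T T  //  F P, F T.
                          branch 1.2.1.1.2.1.1 (add T P, T T):
                            × closes — contains both T and ¬T.
                          branch 1.2.1.1.2.1.2 (add F P, F T):
                            × closes — contains both P and ¬P.
                      branch 1.2.1.1.2.2 (add F P, T T):
                        × closes — contains both P and ¬P.
              branch 1.2.1.2 (add F R):
                × closes — contains both R and ¬R.
          branch 1.2.2 (add T Q):
            × closes — contains both Q and ¬Q.
  branch 2 (add T (R → ¬¬Q)):
    F ¬((T → Q) → ((P → (P ↔ T)) ∧ R)): β-rule — branch into F (T → Q)  //  T ((P → (P ↔ T)) ∧ R).
      branch 2.1 (add F (T → Q)):
        F (T → Q): α-rule — add T T, F Q.
        T (R → ¬¬Q): β-rule — branch into F R  //  T ¬¬Q.
          branch 2.1.1 (add F R):
            × closes — contains both R and ¬R.
          branch 2.1.2 (add T ¬¬Q):
            T ¬¬Q: drop double negation, giving T Q.
            × closes — contains both Q and ¬Q.
      branch 2.2 (add T ((P → (P ↔ T)) ∧ R)):
        T ((P → (P ↔ T)) ∧ R): α-rule — add T (P → (P ↔ T)), T R.
        T (R → ¬¬Q): β-rule — branch into F R  //  T ¬¬Q.
          branch 2.2.1 (add F R):
            × closes — contains both R and ¬R.
          branch 2.2.2 (add T ¬¬Q):
            T ¬¬Q: drop double negation, giving T Q.
            × closes — contains both Q and ¬Q.
All 12 branches close.
Every branch closed, so the negation is unsatisfiable and the formula is valid.

Valid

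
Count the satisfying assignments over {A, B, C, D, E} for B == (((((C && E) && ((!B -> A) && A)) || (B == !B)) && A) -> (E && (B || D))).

17

Initial set: {T (B == (((((C && E) && ((!B -> A) && A)) || (B == !B)) && A) -> (E && (B || D))))}.
T (B == (((((C && E) && ((!B -> A) && A)) || (B == !B)) && A) -> (E && (B || D)))): β-rule — branch into T B, T (((((C && E) && ((!B -> A) && A)) || (B == !B)) && A) -> (E && (B || D)))  //  F B, F (((((C && E) && ((!B -> A) && A)) || (B == !B)) && A) -> (E && (B || D))).
  branch 1 (add T B, T (((((C && E) && ((!B -> A) && A)) || (B == !B)) && A) -> (E && (B || D)))):
    T (((((C && E) && ((!B -> A) && A)) || (B == !B)) && A) -> (E && (B || D))): β-rule — branch into F ((((C && E) && ((!B -> A) && A)) || (B == !B)) && A)  //  T (E && (B || D)).
      branch 1.1 (add F ((((C && E) && ((!B -> A) && A)) || (B == !B)) && A)):
        F ((((C && E) && ((!B -> A) && A)) || (B == !B)) && A): β-rule — branch into F (((C && E) && ((!B -> A) && A)) || (B == !B))  //  F A.
          branch 1.1.1 (add F (((C && E) && ((!B -> A) && A)) || (B == !B))):
            F (((C && E) && ((!B -> A) && A)) || (B == !B)): α-rule — add F ((C && E) && ((!B -> A) && A)), F (B == !B).
            F ((C && E) && ((!B -> A) && A)): β-rule — branch into F (C && E)  //  F ((!B -> A) && A).
              branch 1.1.1.1 (add F (C && E)):
                F (B == !B): β-rule — branch into T B, F !B  //  F B, T !B.
                  branch 1.1.1.1.1 (add T B, F !B):
                    F (C && E): β-rule — branch into F C  //  F E.
                      branch 1.1.1.1.1.1 (add F C):
                        ○ open, literals {B=1, C=0}.
                      branch 1.1.1.1.1.2 (add F E):
                        ○ open, literals {B=1, E=0}.
                  branch 1.1.1.1.2 (add F B, T !B):
                    × closes — contains both B and !B.
              branch 1.1.1.2 (add F ((!B -> A) && A)):
                F (B == !B): β-rule — branch into T B, F !B  //  F B, T !B.
                  branch 1.1.1.2.1 (add T B, F !B):
                    F ((!B -> A) && A): β-rule — branch into F (!B -> A)  //  F A.
                      branch 1.1.1.2.1.1 (add F (!B -> A)):
                        F (!B -> A): α-rule — add T !B, F A.
                        × closes — contains both B and !B.
                      branch 1.1.1.2.1.2 (add F A):
                        ○ open, literals {A=0, B=1}.
                  branch 1.1.1.2.2 (add F B, T !B):
                    × closes — contains both B and !B.
          branch 1.1.2 (add F A):
            ○ open, literals {A=0, B=1}.
      branch 1.2 (add T (E && (B || D))):
        T (E && (B || D)): α-rule — add T E, T (B || D).
        T (B || D): β-rule — branch into T B  //  T D.
          branch 1.2.1 (add T B):
            ○ open, literals {B=1, E=1}.
          branch 1.2.2 (add T D):
            ○ open, literals {B=1, D=1, E=1}.
  branch 2 (add F B, F (((((C && E) && ((!B -> A) && A)) || (B == !B)) && A) -> (E && (B || D)))):
    F (((((C && E) && ((!B -> A) && A)) || (B == !B)) && A) -> (E && (B || D))): α-rule — add T ((((C && E) && ((!B -> A) && A)) || (B == !B)) && A), F (E && (B || D)).
    T ((((C && E) && ((!B -> A) && A)) || (B == !B)) && A): α-rule — add T (((C && E) && ((!B -> A) && A)) || (B == !B)), T A.
    F (E && (B || D)): β-rule — branch into F E  //  F (B || D).
      branch 2.1 (add F E):
        T (((C && E) && ((!B -> A) && A)) || (B == !B)): β-rule — branch into T ((C && E) && ((!B -> A) && A))  //  T (B == !B).
          branch 2.1.1 (add T ((C && E) && ((!B -> A) && A))):
            T ((C && E) && ((!B -> A) && A)): α-rule — add T (C && E), T ((!B -> A) && A).
            T (C && E): α-rule — add T C, T E.
            × closes — contains both E and !E.
          branch 2.1.2 (add T (B == !B)):
            T (B == !B): β-rule — branch into T B, T !B  //  F B, F !B.
              branch 2.1.2.1 (add T B, T !B):
                × closes — contains both B and !B.
              branch 2.1.2.2 (add F B, F !B):
                × closes — contains both B and !B.
      branch 2.2 (add F (B || D)):
        F (B || D): α-rule — add F B, F D.
        T (((C && E) && ((!B -> A) && A)) || (B == !B)): β-rule — branch into T ((C && E) && ((!B -> A) && A))  //  T (B == !B).
          branch 2.2.1 (add T ((C && E) && ((!B -> A) && A))):
            T ((C && E) && ((!B -> A) && A)): α-rule — add T (C && E), T ((!B -> A) && A).
            T (C && E): α-rule — add T C, T E.
            T ((!B -> A) && A): α-rule — add T (!B -> A), T A.
            T (!B -> A): β-rule — branch into F !B  //  T A.
              branch 2.2.1.1 (add F !B):
                × closes — contains both B and !B.
              branch 2.2.1.2 (add T A):
                ○ open, literals {A=1, B=0, C=1, D=0, E=1}.
          branch 2.2.2 (add T (B == !B)):
            T (B == !B): β-rule — branch into T B, T !B  //  F B, F !B.
              branch 2.2.2.1 (add T B, T !B):
                × closes — contains both B and !B.
              branch 2.2.2.2 (add F B, F !B):
                × closes — contains both B and !B.
9 branches closed, 7 open.
Each open branch fixes some atoms; the unmentioned ones are free. Counting distinct full assignments: branch {B=1, C=0} (A, D, E) contributes 8 new; branch {B=1, E=0} (A, C, D) contributes 4 new; branch {A=0, B=1} (C, D, E) contributes 2 new; branch {A=0, B=1} (C, D, E) contributes 0 new; branch {B=1, E=1} (A, C, D) contributes 2 new; branch {B=1, D=1, E=1} (A, C) contributes 0 new; branch {A=1, B=0, C=1, D=0, E=1} (none free) contributes 1 new. Total: 17.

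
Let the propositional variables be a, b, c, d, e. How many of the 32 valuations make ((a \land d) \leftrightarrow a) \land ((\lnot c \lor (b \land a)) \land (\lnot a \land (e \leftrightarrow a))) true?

4

Initial set: {T (((a \land d) \leftrightarrow a) \land ((\lnot c \lor (b \land a)) \land (\lnot a \land (e \leftrightarrow a))))}.
T (((a \land d) \leftrightarrow a) \land ((\lnot c \lor (b \land a)) \land (\lnot a \land (e \leftrightarrow a)))): α-rule — add T ((a \land d) \leftrightarrow a), T ((\lnot c \lor (b \land a)) \land (\lnot a \land (e \leftrightarrow a))).
T ((\lnot c \lor (b \land a)) \land (\lnot a \land (e \leftrightarrow a))): α-rule — add T (\lnot c \lor (b \land a)), T (\lnot a \land (e \leftrightarrow a)).
T (\lnot a \land (e \leftrightarrow a)): α-rule — add T \lnot a, T (e \leftrightarrow a).
T ((a \land d) \leftrightarrow a): β-rule — branch into T (a \land d), T a  //  F (a \land d), F a.
  branch 1 (add T (a \land d), T a):
    × closes — contains both a and \lnot a.
  branch 2 (add F (a \land d), F a):
    T (\lnot c \lor (b \land a)): β-rule — branch into T \lnot c  //  T (b \land a).
      branch 2.1 (add T \lnot c):
        T (e \leftrightarrow a): β-rule — branch into T e, T a  //  F e, F a.
          branch 2.1.1 (add T e, T a):
            × closes — contains both a and \lnot a.
          branch 2.1.2 (add F e, F a):
            F (a \land d): β-rule — branch into F a  //  F d.
              branch 2.1.2.1 (add F a):
                ○ open, literals {a=0, c=0, e=0}.
              branch 2.1.2.2 (add F d):
                ○ open, literals {a=0, c=0, d=0, e=0}.
      branch 2.2 (add T (b \land a)):
        T (b \land a): α-rule — add T b, T a.
        × closes — contains both a and \lnot a.
3 branches closed, 2 open.
Each open branch fixes some atoms; the unmentioned ones are free. Counting distinct full assignments: branch {a=0, c=0, e=0} (b, d) contributes 4 new; branch {a=0, c=0, d=0, e=0} (b) contributes 0 new. Total: 4.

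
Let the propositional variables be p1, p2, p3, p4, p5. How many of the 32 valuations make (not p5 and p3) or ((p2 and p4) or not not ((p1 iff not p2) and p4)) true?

17

Initial set: {((not p5 and p3) or ((p2 and p4) or not not ((p1 iff not p2) and p4)))}.
((not p5 and p3) or ((p2 and p4) or not not ((p1 iff not p2) and p4))): β-rule — branch into (not p5 and p3)  //  ((p2 and p4) or not not ((p1 iff not p2) and p4)).
  branch 1 (add (not p5 and p3)):
    (not p5 and p3): α-rule — add not p5, p3.
    ○ open, literals {p3=1, p5=0}.
  branch 2 (add ((p2 and p4) or not not ((p1 iff not p2) and p4))):
    ((p2 and p4) or not not ((p1 iff not p2) and p4)): β-rule — branch into (p2 and p4)  //  not not ((p1 iff not p2) and p4).
      branch 2.1 (add (p2 and p4)):
        (p2 and p4): α-rule — add p2, p4.
        ○ open, literals {p2=1, p4=1}.
      branch 2.2 (add not not ((p1 iff not p2) and p4)):
        not not ((p1 iff not p2) and p4): drop double negation, giving ((p1 iff not p2) and p4).
        ((p1 iff not p2) and p4): α-rule — add (p1 iff not p2), p4.
        (p1 iff not p2): β-rule — branch into p1, not p2  //  not p1, not not p2.
          branch 2.2.1 (add p1, not p2):
            ○ open, literals {p1=1, p2=0, p4=1}.
          branch 2.2.2 (add not p1, not not p2):
            ○ open, literals {p1=0, p2=1, p4=1}.
0 branches closed, 4 open.
Each open branch fixes some atoms; the unmentioned ones are free. Counting distinct full assignments: branch {p3=1, p5=0} (p1, p2, p4) contributes 8 new; branch {p2=1, p4=1} (p1, p3, p5) contributes 6 new; branch {p1=1, p2=0, p4=1} (p3, p5) contributes 3 new; branch {p1=0, p2=1, p4=1} (p3, p5) contributes 0 new. Total: 17.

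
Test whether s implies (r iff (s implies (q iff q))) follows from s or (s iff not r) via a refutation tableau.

Initial set: {(s or (s iff not r)); not (s implies (r iff (s implies (q iff q))))}.
not (s implies (r iff (s implies (q iff q)))): α-rule — add s, not (r iff (s implies (q iff q))).
(s or (s iff not r)): β-rule — branch into s  //  (s iff not r).
  branch 1 (add s):
    not (r iff (s implies (q iff q))): β-rule — branch into r, not (s implies (q iff q))  //  not r, (s implies (q iff q)).
      branch 1.1 (add r, not (s implies (q iff q))):
        not (s implies (q iff q)): α-rule — add s, not (q iff q).
        not (q iff q): β-rule — branch into q, not q  //  not q, q.
          branch 1.1.1 (add q, not q):
            × closes — contains both q and not q.
          branch 1.1.2 (add not q, q):
            × closes — contains both q and not q.
      branch 1.2 (add not r, (s implies (q iff q))):
        (s implies (q iff q)): β-rule — branch into not s  //  (q iff q).
          branch 1.2.1 (add not s):
            × closes — contains both s and not s.
          branch 1.2.2 (add (q iff q)):
            (q iff q): β-rule — branch into q, q  //  not q, not q.
              branch 1.2.2.1 (add q, q):
                ○ open, literals {q=true, r=false, s=true}.
              branch 1.2.2.2 (add not q, not q):
                ○ open, literals {q=false, r=false, s=true}.
  branch 2 (add (s iff not r)):
    not (r iff (s implies (q iff q))): β-rule — branch into r, not (s implies (q iff q))  //  not r, (s implies (q iff q)).
      branch 2.1 (add r, not (s implies (q iff q))):
        not (s implies (q iff q)): α-rule — add s, not (q iff q).
        (s iff not r): β-rule — branch into s, not r  //  not s, not not r.
          branch 2.1.1 (add s, not r):
            × closes — contains both r and not r.
          branch 2.1.2 (add not s, not not r):
            × closes — contains both s and not s.
      branch 2.2 (add not r, (s implies (q iff q))):
        (s iff not r): β-rule — branch into s, not r  //  not s, not not r.
          branch 2.2.1 (add s, not r):
            (s implies (q iff q)): β-rule — branch into not s  //  (q iff q).
              branch 2.2.1.1 (add not s):
                × closes — contains both s and not s.
              branch 2.2.1.2 (add (q iff q)):
                (q iff q): β-rule — branch into q, q  //  not q, not q.
                  branch 2.2.1.2.1 (add q, q):
                    ○ open, literals {q=true, r=false, s=true}.
                  branch 2.2.1.2.2 (add not q, not q):
                    ○ open, literals {q=false, r=false, s=true}.
          branch 2.2.2 (add not s, not not r):
            × closes — contains both s and not s.
7 branches closed, 4 open.
An open branch gives a countermodel: q=true, r=false, s=true (unmentioned atoms arbitrary); the premises hold there but the conclusion fails.

No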